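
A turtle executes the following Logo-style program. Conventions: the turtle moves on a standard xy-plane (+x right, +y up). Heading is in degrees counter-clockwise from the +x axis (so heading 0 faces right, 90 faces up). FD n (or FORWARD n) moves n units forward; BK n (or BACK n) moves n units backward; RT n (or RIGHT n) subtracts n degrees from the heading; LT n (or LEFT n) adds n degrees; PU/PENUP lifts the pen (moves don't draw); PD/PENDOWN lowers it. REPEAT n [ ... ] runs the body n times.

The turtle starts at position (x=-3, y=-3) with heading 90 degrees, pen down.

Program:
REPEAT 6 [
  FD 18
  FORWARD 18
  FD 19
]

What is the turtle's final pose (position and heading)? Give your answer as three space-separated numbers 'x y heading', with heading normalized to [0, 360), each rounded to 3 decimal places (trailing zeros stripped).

Executing turtle program step by step:
Start: pos=(-3,-3), heading=90, pen down
REPEAT 6 [
  -- iteration 1/6 --
  FD 18: (-3,-3) -> (-3,15) [heading=90, draw]
  FD 18: (-3,15) -> (-3,33) [heading=90, draw]
  FD 19: (-3,33) -> (-3,52) [heading=90, draw]
  -- iteration 2/6 --
  FD 18: (-3,52) -> (-3,70) [heading=90, draw]
  FD 18: (-3,70) -> (-3,88) [heading=90, draw]
  FD 19: (-3,88) -> (-3,107) [heading=90, draw]
  -- iteration 3/6 --
  FD 18: (-3,107) -> (-3,125) [heading=90, draw]
  FD 18: (-3,125) -> (-3,143) [heading=90, draw]
  FD 19: (-3,143) -> (-3,162) [heading=90, draw]
  -- iteration 4/6 --
  FD 18: (-3,162) -> (-3,180) [heading=90, draw]
  FD 18: (-3,180) -> (-3,198) [heading=90, draw]
  FD 19: (-3,198) -> (-3,217) [heading=90, draw]
  -- iteration 5/6 --
  FD 18: (-3,217) -> (-3,235) [heading=90, draw]
  FD 18: (-3,235) -> (-3,253) [heading=90, draw]
  FD 19: (-3,253) -> (-3,272) [heading=90, draw]
  -- iteration 6/6 --
  FD 18: (-3,272) -> (-3,290) [heading=90, draw]
  FD 18: (-3,290) -> (-3,308) [heading=90, draw]
  FD 19: (-3,308) -> (-3,327) [heading=90, draw]
]
Final: pos=(-3,327), heading=90, 18 segment(s) drawn

Answer: -3 327 90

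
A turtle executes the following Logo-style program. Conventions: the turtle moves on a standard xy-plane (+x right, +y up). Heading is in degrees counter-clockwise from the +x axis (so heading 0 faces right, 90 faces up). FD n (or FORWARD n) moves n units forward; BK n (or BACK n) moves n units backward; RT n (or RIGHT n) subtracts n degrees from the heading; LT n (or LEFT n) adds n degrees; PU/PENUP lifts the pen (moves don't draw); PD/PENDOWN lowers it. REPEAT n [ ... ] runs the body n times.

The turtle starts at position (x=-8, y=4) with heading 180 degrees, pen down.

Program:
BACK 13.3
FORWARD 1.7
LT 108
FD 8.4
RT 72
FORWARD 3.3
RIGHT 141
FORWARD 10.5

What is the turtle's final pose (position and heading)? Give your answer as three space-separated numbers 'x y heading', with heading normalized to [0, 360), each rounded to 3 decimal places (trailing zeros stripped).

Answer: 6.244 4.214 75

Derivation:
Executing turtle program step by step:
Start: pos=(-8,4), heading=180, pen down
BK 13.3: (-8,4) -> (5.3,4) [heading=180, draw]
FD 1.7: (5.3,4) -> (3.6,4) [heading=180, draw]
LT 108: heading 180 -> 288
FD 8.4: (3.6,4) -> (6.196,-3.989) [heading=288, draw]
RT 72: heading 288 -> 216
FD 3.3: (6.196,-3.989) -> (3.526,-5.929) [heading=216, draw]
RT 141: heading 216 -> 75
FD 10.5: (3.526,-5.929) -> (6.244,4.214) [heading=75, draw]
Final: pos=(6.244,4.214), heading=75, 5 segment(s) drawn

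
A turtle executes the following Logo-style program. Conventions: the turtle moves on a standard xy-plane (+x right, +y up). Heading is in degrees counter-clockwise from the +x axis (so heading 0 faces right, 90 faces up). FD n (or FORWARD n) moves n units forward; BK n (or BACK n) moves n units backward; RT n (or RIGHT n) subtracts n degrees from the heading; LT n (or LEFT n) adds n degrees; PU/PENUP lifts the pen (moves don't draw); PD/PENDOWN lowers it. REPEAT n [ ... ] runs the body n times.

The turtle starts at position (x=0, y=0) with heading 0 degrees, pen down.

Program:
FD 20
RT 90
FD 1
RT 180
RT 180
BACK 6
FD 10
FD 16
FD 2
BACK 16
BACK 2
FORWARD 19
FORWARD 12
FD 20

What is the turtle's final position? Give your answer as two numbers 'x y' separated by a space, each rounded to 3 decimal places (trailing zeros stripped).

Answer: 20 -56

Derivation:
Executing turtle program step by step:
Start: pos=(0,0), heading=0, pen down
FD 20: (0,0) -> (20,0) [heading=0, draw]
RT 90: heading 0 -> 270
FD 1: (20,0) -> (20,-1) [heading=270, draw]
RT 180: heading 270 -> 90
RT 180: heading 90 -> 270
BK 6: (20,-1) -> (20,5) [heading=270, draw]
FD 10: (20,5) -> (20,-5) [heading=270, draw]
FD 16: (20,-5) -> (20,-21) [heading=270, draw]
FD 2: (20,-21) -> (20,-23) [heading=270, draw]
BK 16: (20,-23) -> (20,-7) [heading=270, draw]
BK 2: (20,-7) -> (20,-5) [heading=270, draw]
FD 19: (20,-5) -> (20,-24) [heading=270, draw]
FD 12: (20,-24) -> (20,-36) [heading=270, draw]
FD 20: (20,-36) -> (20,-56) [heading=270, draw]
Final: pos=(20,-56), heading=270, 11 segment(s) drawn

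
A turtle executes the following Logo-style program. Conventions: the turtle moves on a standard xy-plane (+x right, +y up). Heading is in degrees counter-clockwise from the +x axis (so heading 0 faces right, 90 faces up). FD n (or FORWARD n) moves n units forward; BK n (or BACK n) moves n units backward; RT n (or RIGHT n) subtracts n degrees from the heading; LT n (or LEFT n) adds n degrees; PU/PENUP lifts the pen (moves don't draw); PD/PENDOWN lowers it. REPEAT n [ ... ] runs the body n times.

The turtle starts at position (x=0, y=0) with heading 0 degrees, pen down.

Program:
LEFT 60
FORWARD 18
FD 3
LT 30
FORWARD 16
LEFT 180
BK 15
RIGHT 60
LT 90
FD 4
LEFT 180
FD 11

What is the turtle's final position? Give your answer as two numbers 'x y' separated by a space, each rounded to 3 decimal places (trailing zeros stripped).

Answer: 7 55.249

Derivation:
Executing turtle program step by step:
Start: pos=(0,0), heading=0, pen down
LT 60: heading 0 -> 60
FD 18: (0,0) -> (9,15.588) [heading=60, draw]
FD 3: (9,15.588) -> (10.5,18.187) [heading=60, draw]
LT 30: heading 60 -> 90
FD 16: (10.5,18.187) -> (10.5,34.187) [heading=90, draw]
LT 180: heading 90 -> 270
BK 15: (10.5,34.187) -> (10.5,49.187) [heading=270, draw]
RT 60: heading 270 -> 210
LT 90: heading 210 -> 300
FD 4: (10.5,49.187) -> (12.5,45.722) [heading=300, draw]
LT 180: heading 300 -> 120
FD 11: (12.5,45.722) -> (7,55.249) [heading=120, draw]
Final: pos=(7,55.249), heading=120, 6 segment(s) drawn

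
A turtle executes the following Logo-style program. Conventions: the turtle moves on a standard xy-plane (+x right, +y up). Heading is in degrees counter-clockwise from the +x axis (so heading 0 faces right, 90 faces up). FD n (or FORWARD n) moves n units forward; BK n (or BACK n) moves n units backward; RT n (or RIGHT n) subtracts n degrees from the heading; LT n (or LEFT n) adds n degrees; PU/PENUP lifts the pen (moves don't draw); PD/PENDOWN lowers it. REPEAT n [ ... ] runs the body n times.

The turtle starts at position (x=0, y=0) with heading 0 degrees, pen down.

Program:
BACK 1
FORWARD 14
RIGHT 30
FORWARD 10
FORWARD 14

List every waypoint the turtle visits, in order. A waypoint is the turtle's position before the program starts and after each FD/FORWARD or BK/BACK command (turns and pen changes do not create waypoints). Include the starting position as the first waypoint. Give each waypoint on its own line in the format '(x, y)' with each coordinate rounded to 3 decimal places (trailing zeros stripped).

Executing turtle program step by step:
Start: pos=(0,0), heading=0, pen down
BK 1: (0,0) -> (-1,0) [heading=0, draw]
FD 14: (-1,0) -> (13,0) [heading=0, draw]
RT 30: heading 0 -> 330
FD 10: (13,0) -> (21.66,-5) [heading=330, draw]
FD 14: (21.66,-5) -> (33.785,-12) [heading=330, draw]
Final: pos=(33.785,-12), heading=330, 4 segment(s) drawn
Waypoints (5 total):
(0, 0)
(-1, 0)
(13, 0)
(21.66, -5)
(33.785, -12)

Answer: (0, 0)
(-1, 0)
(13, 0)
(21.66, -5)
(33.785, -12)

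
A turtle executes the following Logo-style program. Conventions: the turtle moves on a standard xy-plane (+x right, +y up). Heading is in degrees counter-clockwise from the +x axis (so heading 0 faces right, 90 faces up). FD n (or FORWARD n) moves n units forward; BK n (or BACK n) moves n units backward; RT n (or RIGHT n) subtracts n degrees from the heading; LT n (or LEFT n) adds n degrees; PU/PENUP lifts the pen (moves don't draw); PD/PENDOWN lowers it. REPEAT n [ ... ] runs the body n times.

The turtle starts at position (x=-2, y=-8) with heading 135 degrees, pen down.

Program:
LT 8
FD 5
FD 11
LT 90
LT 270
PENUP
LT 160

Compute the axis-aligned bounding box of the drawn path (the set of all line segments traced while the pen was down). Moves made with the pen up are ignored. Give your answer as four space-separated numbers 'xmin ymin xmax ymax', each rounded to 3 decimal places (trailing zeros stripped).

Answer: -14.778 -8 -2 1.629

Derivation:
Executing turtle program step by step:
Start: pos=(-2,-8), heading=135, pen down
LT 8: heading 135 -> 143
FD 5: (-2,-8) -> (-5.993,-4.991) [heading=143, draw]
FD 11: (-5.993,-4.991) -> (-14.778,1.629) [heading=143, draw]
LT 90: heading 143 -> 233
LT 270: heading 233 -> 143
PU: pen up
LT 160: heading 143 -> 303
Final: pos=(-14.778,1.629), heading=303, 2 segment(s) drawn

Segment endpoints: x in {-14.778, -5.993, -2}, y in {-8, -4.991, 1.629}
xmin=-14.778, ymin=-8, xmax=-2, ymax=1.629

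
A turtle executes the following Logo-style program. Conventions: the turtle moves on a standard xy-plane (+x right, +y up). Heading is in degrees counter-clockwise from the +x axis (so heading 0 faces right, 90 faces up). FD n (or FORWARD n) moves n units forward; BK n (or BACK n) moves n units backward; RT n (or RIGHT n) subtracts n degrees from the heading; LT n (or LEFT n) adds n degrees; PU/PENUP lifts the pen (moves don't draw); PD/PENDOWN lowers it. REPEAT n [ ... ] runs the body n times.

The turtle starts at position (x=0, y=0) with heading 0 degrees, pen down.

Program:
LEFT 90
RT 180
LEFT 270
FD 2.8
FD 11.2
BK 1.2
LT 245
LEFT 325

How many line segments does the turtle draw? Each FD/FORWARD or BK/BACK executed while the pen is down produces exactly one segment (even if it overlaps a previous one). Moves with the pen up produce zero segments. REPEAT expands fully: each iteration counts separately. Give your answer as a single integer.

Answer: 3

Derivation:
Executing turtle program step by step:
Start: pos=(0,0), heading=0, pen down
LT 90: heading 0 -> 90
RT 180: heading 90 -> 270
LT 270: heading 270 -> 180
FD 2.8: (0,0) -> (-2.8,0) [heading=180, draw]
FD 11.2: (-2.8,0) -> (-14,0) [heading=180, draw]
BK 1.2: (-14,0) -> (-12.8,0) [heading=180, draw]
LT 245: heading 180 -> 65
LT 325: heading 65 -> 30
Final: pos=(-12.8,0), heading=30, 3 segment(s) drawn
Segments drawn: 3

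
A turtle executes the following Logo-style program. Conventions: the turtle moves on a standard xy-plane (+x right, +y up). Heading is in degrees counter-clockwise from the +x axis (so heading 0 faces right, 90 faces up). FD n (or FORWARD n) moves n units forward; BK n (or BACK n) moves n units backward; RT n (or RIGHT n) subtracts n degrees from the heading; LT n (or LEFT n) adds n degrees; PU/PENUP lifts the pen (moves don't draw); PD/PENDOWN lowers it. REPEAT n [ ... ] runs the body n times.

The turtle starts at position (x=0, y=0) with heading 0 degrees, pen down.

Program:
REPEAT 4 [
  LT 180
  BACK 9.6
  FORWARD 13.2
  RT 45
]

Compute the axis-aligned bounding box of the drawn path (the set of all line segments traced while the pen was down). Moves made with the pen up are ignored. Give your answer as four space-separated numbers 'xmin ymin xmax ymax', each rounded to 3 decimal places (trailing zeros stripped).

Executing turtle program step by step:
Start: pos=(0,0), heading=0, pen down
REPEAT 4 [
  -- iteration 1/4 --
  LT 180: heading 0 -> 180
  BK 9.6: (0,0) -> (9.6,0) [heading=180, draw]
  FD 13.2: (9.6,0) -> (-3.6,0) [heading=180, draw]
  RT 45: heading 180 -> 135
  -- iteration 2/4 --
  LT 180: heading 135 -> 315
  BK 9.6: (-3.6,0) -> (-10.388,6.788) [heading=315, draw]
  FD 13.2: (-10.388,6.788) -> (-1.054,-2.546) [heading=315, draw]
  RT 45: heading 315 -> 270
  -- iteration 3/4 --
  LT 180: heading 270 -> 90
  BK 9.6: (-1.054,-2.546) -> (-1.054,-12.146) [heading=90, draw]
  FD 13.2: (-1.054,-12.146) -> (-1.054,1.054) [heading=90, draw]
  RT 45: heading 90 -> 45
  -- iteration 4/4 --
  LT 180: heading 45 -> 225
  BK 9.6: (-1.054,1.054) -> (5.734,7.843) [heading=225, draw]
  FD 13.2: (5.734,7.843) -> (-3.6,-1.491) [heading=225, draw]
  RT 45: heading 225 -> 180
]
Final: pos=(-3.6,-1.491), heading=180, 8 segment(s) drawn

Segment endpoints: x in {-10.388, -3.6, -3.6, -1.054, -1.054, -1.054, 0, 5.734, 9.6}, y in {-12.146, -2.546, -1.491, 0, 0, 0, 1.054, 6.788, 7.843}
xmin=-10.388, ymin=-12.146, xmax=9.6, ymax=7.843

Answer: -10.388 -12.146 9.6 7.843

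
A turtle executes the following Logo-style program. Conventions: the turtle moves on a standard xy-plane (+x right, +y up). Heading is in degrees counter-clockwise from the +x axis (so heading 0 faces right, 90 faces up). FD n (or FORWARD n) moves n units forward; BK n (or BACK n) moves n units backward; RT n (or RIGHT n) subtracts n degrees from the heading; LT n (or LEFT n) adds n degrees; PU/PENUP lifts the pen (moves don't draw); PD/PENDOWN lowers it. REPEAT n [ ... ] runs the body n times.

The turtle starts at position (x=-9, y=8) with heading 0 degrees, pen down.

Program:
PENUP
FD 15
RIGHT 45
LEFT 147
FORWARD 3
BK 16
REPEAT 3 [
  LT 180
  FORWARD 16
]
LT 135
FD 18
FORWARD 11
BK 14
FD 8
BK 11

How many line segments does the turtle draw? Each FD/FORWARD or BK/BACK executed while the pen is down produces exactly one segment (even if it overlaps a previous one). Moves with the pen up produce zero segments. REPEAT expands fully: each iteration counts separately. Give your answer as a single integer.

Executing turtle program step by step:
Start: pos=(-9,8), heading=0, pen down
PU: pen up
FD 15: (-9,8) -> (6,8) [heading=0, move]
RT 45: heading 0 -> 315
LT 147: heading 315 -> 102
FD 3: (6,8) -> (5.376,10.934) [heading=102, move]
BK 16: (5.376,10.934) -> (8.703,-4.716) [heading=102, move]
REPEAT 3 [
  -- iteration 1/3 --
  LT 180: heading 102 -> 282
  FD 16: (8.703,-4.716) -> (12.029,-20.366) [heading=282, move]
  -- iteration 2/3 --
  LT 180: heading 282 -> 102
  FD 16: (12.029,-20.366) -> (8.703,-4.716) [heading=102, move]
  -- iteration 3/3 --
  LT 180: heading 102 -> 282
  FD 16: (8.703,-4.716) -> (12.029,-20.366) [heading=282, move]
]
LT 135: heading 282 -> 57
FD 18: (12.029,-20.366) -> (21.833,-5.27) [heading=57, move]
FD 11: (21.833,-5.27) -> (27.824,3.955) [heading=57, move]
BK 14: (27.824,3.955) -> (20.199,-7.786) [heading=57, move]
FD 8: (20.199,-7.786) -> (24.556,-1.077) [heading=57, move]
BK 11: (24.556,-1.077) -> (18.565,-10.302) [heading=57, move]
Final: pos=(18.565,-10.302), heading=57, 0 segment(s) drawn
Segments drawn: 0

Answer: 0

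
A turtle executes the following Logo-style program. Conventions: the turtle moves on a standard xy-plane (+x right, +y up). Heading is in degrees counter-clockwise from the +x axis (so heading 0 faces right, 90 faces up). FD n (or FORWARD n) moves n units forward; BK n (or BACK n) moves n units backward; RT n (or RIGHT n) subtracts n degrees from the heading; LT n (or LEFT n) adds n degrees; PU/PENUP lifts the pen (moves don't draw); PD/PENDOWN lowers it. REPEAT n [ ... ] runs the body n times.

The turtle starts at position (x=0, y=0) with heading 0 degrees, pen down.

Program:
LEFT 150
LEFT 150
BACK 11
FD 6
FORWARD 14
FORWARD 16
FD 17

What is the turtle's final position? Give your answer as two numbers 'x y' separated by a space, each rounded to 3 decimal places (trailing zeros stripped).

Executing turtle program step by step:
Start: pos=(0,0), heading=0, pen down
LT 150: heading 0 -> 150
LT 150: heading 150 -> 300
BK 11: (0,0) -> (-5.5,9.526) [heading=300, draw]
FD 6: (-5.5,9.526) -> (-2.5,4.33) [heading=300, draw]
FD 14: (-2.5,4.33) -> (4.5,-7.794) [heading=300, draw]
FD 16: (4.5,-7.794) -> (12.5,-21.651) [heading=300, draw]
FD 17: (12.5,-21.651) -> (21,-36.373) [heading=300, draw]
Final: pos=(21,-36.373), heading=300, 5 segment(s) drawn

Answer: 21 -36.373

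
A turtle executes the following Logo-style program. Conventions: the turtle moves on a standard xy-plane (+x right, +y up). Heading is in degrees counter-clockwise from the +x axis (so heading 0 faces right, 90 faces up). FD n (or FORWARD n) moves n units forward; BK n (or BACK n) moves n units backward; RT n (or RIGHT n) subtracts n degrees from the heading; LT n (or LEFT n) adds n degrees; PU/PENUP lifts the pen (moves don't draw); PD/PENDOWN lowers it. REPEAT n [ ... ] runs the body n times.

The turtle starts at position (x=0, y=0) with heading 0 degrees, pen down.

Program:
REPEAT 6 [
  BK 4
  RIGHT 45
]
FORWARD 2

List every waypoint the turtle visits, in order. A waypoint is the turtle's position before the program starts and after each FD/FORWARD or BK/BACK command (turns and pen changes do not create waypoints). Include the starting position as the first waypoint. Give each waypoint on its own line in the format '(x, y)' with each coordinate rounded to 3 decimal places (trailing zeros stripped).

Answer: (0, 0)
(-4, 0)
(-6.828, 2.828)
(-6.828, 6.828)
(-4, 9.657)
(0, 9.657)
(2.828, 6.828)
(2.828, 8.828)

Derivation:
Executing turtle program step by step:
Start: pos=(0,0), heading=0, pen down
REPEAT 6 [
  -- iteration 1/6 --
  BK 4: (0,0) -> (-4,0) [heading=0, draw]
  RT 45: heading 0 -> 315
  -- iteration 2/6 --
  BK 4: (-4,0) -> (-6.828,2.828) [heading=315, draw]
  RT 45: heading 315 -> 270
  -- iteration 3/6 --
  BK 4: (-6.828,2.828) -> (-6.828,6.828) [heading=270, draw]
  RT 45: heading 270 -> 225
  -- iteration 4/6 --
  BK 4: (-6.828,6.828) -> (-4,9.657) [heading=225, draw]
  RT 45: heading 225 -> 180
  -- iteration 5/6 --
  BK 4: (-4,9.657) -> (0,9.657) [heading=180, draw]
  RT 45: heading 180 -> 135
  -- iteration 6/6 --
  BK 4: (0,9.657) -> (2.828,6.828) [heading=135, draw]
  RT 45: heading 135 -> 90
]
FD 2: (2.828,6.828) -> (2.828,8.828) [heading=90, draw]
Final: pos=(2.828,8.828), heading=90, 7 segment(s) drawn
Waypoints (8 total):
(0, 0)
(-4, 0)
(-6.828, 2.828)
(-6.828, 6.828)
(-4, 9.657)
(0, 9.657)
(2.828, 6.828)
(2.828, 8.828)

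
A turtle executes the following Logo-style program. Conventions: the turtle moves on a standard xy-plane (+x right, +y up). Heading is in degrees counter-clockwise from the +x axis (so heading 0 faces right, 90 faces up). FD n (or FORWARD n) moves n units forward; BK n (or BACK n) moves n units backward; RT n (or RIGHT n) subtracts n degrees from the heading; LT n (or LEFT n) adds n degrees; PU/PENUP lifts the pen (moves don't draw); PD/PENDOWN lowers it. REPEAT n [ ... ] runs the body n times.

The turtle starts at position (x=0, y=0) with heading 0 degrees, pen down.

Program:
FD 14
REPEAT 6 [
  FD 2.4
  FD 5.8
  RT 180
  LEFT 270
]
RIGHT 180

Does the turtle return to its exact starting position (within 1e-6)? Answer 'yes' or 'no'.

Answer: no

Derivation:
Executing turtle program step by step:
Start: pos=(0,0), heading=0, pen down
FD 14: (0,0) -> (14,0) [heading=0, draw]
REPEAT 6 [
  -- iteration 1/6 --
  FD 2.4: (14,0) -> (16.4,0) [heading=0, draw]
  FD 5.8: (16.4,0) -> (22.2,0) [heading=0, draw]
  RT 180: heading 0 -> 180
  LT 270: heading 180 -> 90
  -- iteration 2/6 --
  FD 2.4: (22.2,0) -> (22.2,2.4) [heading=90, draw]
  FD 5.8: (22.2,2.4) -> (22.2,8.2) [heading=90, draw]
  RT 180: heading 90 -> 270
  LT 270: heading 270 -> 180
  -- iteration 3/6 --
  FD 2.4: (22.2,8.2) -> (19.8,8.2) [heading=180, draw]
  FD 5.8: (19.8,8.2) -> (14,8.2) [heading=180, draw]
  RT 180: heading 180 -> 0
  LT 270: heading 0 -> 270
  -- iteration 4/6 --
  FD 2.4: (14,8.2) -> (14,5.8) [heading=270, draw]
  FD 5.8: (14,5.8) -> (14,0) [heading=270, draw]
  RT 180: heading 270 -> 90
  LT 270: heading 90 -> 0
  -- iteration 5/6 --
  FD 2.4: (14,0) -> (16.4,0) [heading=0, draw]
  FD 5.8: (16.4,0) -> (22.2,0) [heading=0, draw]
  RT 180: heading 0 -> 180
  LT 270: heading 180 -> 90
  -- iteration 6/6 --
  FD 2.4: (22.2,0) -> (22.2,2.4) [heading=90, draw]
  FD 5.8: (22.2,2.4) -> (22.2,8.2) [heading=90, draw]
  RT 180: heading 90 -> 270
  LT 270: heading 270 -> 180
]
RT 180: heading 180 -> 0
Final: pos=(22.2,8.2), heading=0, 13 segment(s) drawn

Start position: (0, 0)
Final position: (22.2, 8.2)
Distance = 23.666; >= 1e-6 -> NOT closed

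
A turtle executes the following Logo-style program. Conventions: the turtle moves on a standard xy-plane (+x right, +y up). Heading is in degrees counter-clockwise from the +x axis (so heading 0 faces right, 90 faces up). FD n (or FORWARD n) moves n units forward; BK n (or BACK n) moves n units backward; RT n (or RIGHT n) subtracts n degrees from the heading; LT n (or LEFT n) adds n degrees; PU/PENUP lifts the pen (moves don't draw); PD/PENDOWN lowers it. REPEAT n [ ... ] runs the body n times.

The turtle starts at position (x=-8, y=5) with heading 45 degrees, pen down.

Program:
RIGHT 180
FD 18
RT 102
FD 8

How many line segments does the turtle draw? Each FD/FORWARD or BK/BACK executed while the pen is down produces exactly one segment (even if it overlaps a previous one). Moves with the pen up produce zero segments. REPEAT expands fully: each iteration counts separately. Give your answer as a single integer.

Executing turtle program step by step:
Start: pos=(-8,5), heading=45, pen down
RT 180: heading 45 -> 225
FD 18: (-8,5) -> (-20.728,-7.728) [heading=225, draw]
RT 102: heading 225 -> 123
FD 8: (-20.728,-7.728) -> (-25.085,-1.019) [heading=123, draw]
Final: pos=(-25.085,-1.019), heading=123, 2 segment(s) drawn
Segments drawn: 2

Answer: 2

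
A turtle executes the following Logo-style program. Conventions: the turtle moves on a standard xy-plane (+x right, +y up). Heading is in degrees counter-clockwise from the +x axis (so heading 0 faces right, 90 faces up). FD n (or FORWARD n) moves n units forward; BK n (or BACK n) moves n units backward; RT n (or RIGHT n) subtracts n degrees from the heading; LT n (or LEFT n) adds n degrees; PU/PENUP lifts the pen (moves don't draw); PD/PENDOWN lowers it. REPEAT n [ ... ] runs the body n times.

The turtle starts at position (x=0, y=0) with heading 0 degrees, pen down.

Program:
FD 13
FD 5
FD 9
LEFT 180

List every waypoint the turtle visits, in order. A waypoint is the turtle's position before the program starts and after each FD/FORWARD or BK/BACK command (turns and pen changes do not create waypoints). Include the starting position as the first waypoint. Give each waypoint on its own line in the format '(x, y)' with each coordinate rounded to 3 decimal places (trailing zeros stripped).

Answer: (0, 0)
(13, 0)
(18, 0)
(27, 0)

Derivation:
Executing turtle program step by step:
Start: pos=(0,0), heading=0, pen down
FD 13: (0,0) -> (13,0) [heading=0, draw]
FD 5: (13,0) -> (18,0) [heading=0, draw]
FD 9: (18,0) -> (27,0) [heading=0, draw]
LT 180: heading 0 -> 180
Final: pos=(27,0), heading=180, 3 segment(s) drawn
Waypoints (4 total):
(0, 0)
(13, 0)
(18, 0)
(27, 0)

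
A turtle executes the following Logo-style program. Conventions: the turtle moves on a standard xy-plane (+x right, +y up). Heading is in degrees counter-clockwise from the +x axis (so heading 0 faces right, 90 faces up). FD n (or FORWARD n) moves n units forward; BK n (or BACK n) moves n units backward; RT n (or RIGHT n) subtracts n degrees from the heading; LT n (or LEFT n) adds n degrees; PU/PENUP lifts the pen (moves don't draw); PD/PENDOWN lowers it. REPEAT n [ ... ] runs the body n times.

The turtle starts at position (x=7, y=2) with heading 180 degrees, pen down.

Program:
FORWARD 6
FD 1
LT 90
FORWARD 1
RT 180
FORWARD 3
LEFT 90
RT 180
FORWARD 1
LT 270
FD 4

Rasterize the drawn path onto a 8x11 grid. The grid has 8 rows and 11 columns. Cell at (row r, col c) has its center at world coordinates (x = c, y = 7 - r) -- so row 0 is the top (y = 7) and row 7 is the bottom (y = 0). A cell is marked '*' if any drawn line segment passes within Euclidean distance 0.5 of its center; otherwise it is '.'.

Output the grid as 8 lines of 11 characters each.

Segment 0: (7,2) -> (1,2)
Segment 1: (1,2) -> (0,2)
Segment 2: (0,2) -> (-0,1)
Segment 3: (-0,1) -> (0,4)
Segment 4: (0,4) -> (1,4)
Segment 5: (1,4) -> (1,0)

Answer: ...........
...........
...........
**.........
**.........
********...
**.........
.*.........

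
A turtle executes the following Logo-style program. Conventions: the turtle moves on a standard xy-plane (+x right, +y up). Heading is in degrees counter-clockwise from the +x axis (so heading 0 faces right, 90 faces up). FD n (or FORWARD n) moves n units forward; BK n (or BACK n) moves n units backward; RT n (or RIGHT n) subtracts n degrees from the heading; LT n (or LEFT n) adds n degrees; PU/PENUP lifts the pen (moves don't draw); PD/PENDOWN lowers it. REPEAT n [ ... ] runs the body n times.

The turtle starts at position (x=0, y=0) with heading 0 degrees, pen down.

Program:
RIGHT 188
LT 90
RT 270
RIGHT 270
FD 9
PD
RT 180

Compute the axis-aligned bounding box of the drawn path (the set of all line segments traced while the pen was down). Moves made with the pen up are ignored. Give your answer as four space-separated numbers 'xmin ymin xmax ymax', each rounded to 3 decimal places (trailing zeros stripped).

Answer: 0 0 1.253 8.912

Derivation:
Executing turtle program step by step:
Start: pos=(0,0), heading=0, pen down
RT 188: heading 0 -> 172
LT 90: heading 172 -> 262
RT 270: heading 262 -> 352
RT 270: heading 352 -> 82
FD 9: (0,0) -> (1.253,8.912) [heading=82, draw]
PD: pen down
RT 180: heading 82 -> 262
Final: pos=(1.253,8.912), heading=262, 1 segment(s) drawn

Segment endpoints: x in {0, 1.253}, y in {0, 8.912}
xmin=0, ymin=0, xmax=1.253, ymax=8.912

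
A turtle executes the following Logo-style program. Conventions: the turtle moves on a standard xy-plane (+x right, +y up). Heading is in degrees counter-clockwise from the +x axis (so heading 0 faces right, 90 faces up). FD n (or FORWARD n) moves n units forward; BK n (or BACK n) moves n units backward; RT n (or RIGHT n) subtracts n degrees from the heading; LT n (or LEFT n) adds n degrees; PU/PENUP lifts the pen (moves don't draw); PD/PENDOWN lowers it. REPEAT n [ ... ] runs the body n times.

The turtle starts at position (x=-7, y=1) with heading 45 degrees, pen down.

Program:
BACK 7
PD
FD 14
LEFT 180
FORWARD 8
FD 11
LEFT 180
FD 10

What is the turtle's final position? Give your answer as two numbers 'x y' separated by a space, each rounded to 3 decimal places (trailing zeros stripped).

Executing turtle program step by step:
Start: pos=(-7,1), heading=45, pen down
BK 7: (-7,1) -> (-11.95,-3.95) [heading=45, draw]
PD: pen down
FD 14: (-11.95,-3.95) -> (-2.05,5.95) [heading=45, draw]
LT 180: heading 45 -> 225
FD 8: (-2.05,5.95) -> (-7.707,0.293) [heading=225, draw]
FD 11: (-7.707,0.293) -> (-15.485,-7.485) [heading=225, draw]
LT 180: heading 225 -> 45
FD 10: (-15.485,-7.485) -> (-8.414,-0.414) [heading=45, draw]
Final: pos=(-8.414,-0.414), heading=45, 5 segment(s) drawn

Answer: -8.414 -0.414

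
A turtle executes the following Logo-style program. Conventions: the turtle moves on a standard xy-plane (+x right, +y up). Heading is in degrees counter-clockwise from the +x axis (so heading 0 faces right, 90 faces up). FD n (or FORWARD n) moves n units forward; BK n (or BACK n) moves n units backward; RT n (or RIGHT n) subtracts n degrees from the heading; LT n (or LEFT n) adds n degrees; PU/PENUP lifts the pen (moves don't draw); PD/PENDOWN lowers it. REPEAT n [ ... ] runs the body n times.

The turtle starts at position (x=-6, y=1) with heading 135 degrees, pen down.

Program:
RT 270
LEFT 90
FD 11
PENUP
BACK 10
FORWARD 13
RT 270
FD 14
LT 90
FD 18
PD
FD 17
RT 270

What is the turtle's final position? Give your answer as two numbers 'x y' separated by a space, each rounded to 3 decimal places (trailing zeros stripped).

Answer: -10.95 25.749

Derivation:
Executing turtle program step by step:
Start: pos=(-6,1), heading=135, pen down
RT 270: heading 135 -> 225
LT 90: heading 225 -> 315
FD 11: (-6,1) -> (1.778,-6.778) [heading=315, draw]
PU: pen up
BK 10: (1.778,-6.778) -> (-5.293,0.293) [heading=315, move]
FD 13: (-5.293,0.293) -> (3.899,-8.899) [heading=315, move]
RT 270: heading 315 -> 45
FD 14: (3.899,-8.899) -> (13.799,1) [heading=45, move]
LT 90: heading 45 -> 135
FD 18: (13.799,1) -> (1.071,13.728) [heading=135, move]
PD: pen down
FD 17: (1.071,13.728) -> (-10.95,25.749) [heading=135, draw]
RT 270: heading 135 -> 225
Final: pos=(-10.95,25.749), heading=225, 2 segment(s) drawn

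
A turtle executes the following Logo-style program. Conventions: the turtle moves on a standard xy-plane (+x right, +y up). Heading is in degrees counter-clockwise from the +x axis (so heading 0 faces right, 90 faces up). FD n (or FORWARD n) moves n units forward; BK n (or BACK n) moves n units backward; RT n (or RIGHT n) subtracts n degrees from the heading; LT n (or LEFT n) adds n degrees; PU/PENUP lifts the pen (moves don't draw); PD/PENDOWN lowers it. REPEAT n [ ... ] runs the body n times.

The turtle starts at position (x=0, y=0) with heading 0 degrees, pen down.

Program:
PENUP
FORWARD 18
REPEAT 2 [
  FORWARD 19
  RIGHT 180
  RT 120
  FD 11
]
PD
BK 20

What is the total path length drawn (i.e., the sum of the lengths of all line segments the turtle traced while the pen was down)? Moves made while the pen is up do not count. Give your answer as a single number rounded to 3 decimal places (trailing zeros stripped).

Executing turtle program step by step:
Start: pos=(0,0), heading=0, pen down
PU: pen up
FD 18: (0,0) -> (18,0) [heading=0, move]
REPEAT 2 [
  -- iteration 1/2 --
  FD 19: (18,0) -> (37,0) [heading=0, move]
  RT 180: heading 0 -> 180
  RT 120: heading 180 -> 60
  FD 11: (37,0) -> (42.5,9.526) [heading=60, move]
  -- iteration 2/2 --
  FD 19: (42.5,9.526) -> (52,25.981) [heading=60, move]
  RT 180: heading 60 -> 240
  RT 120: heading 240 -> 120
  FD 11: (52,25.981) -> (46.5,35.507) [heading=120, move]
]
PD: pen down
BK 20: (46.5,35.507) -> (56.5,18.187) [heading=120, draw]
Final: pos=(56.5,18.187), heading=120, 1 segment(s) drawn

Segment lengths:
  seg 1: (46.5,35.507) -> (56.5,18.187), length = 20
Total = 20

Answer: 20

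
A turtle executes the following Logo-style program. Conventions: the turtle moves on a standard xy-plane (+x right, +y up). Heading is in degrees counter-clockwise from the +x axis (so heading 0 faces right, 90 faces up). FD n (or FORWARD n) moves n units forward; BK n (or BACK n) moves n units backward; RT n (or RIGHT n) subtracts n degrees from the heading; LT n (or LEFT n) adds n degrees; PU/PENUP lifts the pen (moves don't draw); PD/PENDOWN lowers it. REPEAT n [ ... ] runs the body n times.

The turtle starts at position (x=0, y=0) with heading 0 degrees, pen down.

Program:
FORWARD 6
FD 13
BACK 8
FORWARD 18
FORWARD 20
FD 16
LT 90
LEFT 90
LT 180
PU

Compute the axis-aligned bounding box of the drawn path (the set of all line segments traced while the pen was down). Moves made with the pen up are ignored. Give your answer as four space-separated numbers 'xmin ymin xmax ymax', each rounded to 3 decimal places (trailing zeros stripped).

Answer: 0 0 65 0

Derivation:
Executing turtle program step by step:
Start: pos=(0,0), heading=0, pen down
FD 6: (0,0) -> (6,0) [heading=0, draw]
FD 13: (6,0) -> (19,0) [heading=0, draw]
BK 8: (19,0) -> (11,0) [heading=0, draw]
FD 18: (11,0) -> (29,0) [heading=0, draw]
FD 20: (29,0) -> (49,0) [heading=0, draw]
FD 16: (49,0) -> (65,0) [heading=0, draw]
LT 90: heading 0 -> 90
LT 90: heading 90 -> 180
LT 180: heading 180 -> 0
PU: pen up
Final: pos=(65,0), heading=0, 6 segment(s) drawn

Segment endpoints: x in {0, 6, 11, 19, 29, 49, 65}, y in {0}
xmin=0, ymin=0, xmax=65, ymax=0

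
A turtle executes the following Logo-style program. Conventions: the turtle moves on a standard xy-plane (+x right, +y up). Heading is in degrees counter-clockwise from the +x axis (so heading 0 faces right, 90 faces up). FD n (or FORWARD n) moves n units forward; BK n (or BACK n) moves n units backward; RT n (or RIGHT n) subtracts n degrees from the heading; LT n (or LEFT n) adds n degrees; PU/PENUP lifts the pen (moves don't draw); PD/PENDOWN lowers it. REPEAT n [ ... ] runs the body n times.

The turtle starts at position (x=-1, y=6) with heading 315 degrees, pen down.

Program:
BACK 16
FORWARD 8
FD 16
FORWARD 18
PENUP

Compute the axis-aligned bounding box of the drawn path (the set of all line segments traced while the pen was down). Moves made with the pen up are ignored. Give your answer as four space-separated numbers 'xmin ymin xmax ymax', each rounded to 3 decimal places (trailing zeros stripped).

Executing turtle program step by step:
Start: pos=(-1,6), heading=315, pen down
BK 16: (-1,6) -> (-12.314,17.314) [heading=315, draw]
FD 8: (-12.314,17.314) -> (-6.657,11.657) [heading=315, draw]
FD 16: (-6.657,11.657) -> (4.657,0.343) [heading=315, draw]
FD 18: (4.657,0.343) -> (17.385,-12.385) [heading=315, draw]
PU: pen up
Final: pos=(17.385,-12.385), heading=315, 4 segment(s) drawn

Segment endpoints: x in {-12.314, -6.657, -1, 4.657, 17.385}, y in {-12.385, 0.343, 6, 11.657, 17.314}
xmin=-12.314, ymin=-12.385, xmax=17.385, ymax=17.314

Answer: -12.314 -12.385 17.385 17.314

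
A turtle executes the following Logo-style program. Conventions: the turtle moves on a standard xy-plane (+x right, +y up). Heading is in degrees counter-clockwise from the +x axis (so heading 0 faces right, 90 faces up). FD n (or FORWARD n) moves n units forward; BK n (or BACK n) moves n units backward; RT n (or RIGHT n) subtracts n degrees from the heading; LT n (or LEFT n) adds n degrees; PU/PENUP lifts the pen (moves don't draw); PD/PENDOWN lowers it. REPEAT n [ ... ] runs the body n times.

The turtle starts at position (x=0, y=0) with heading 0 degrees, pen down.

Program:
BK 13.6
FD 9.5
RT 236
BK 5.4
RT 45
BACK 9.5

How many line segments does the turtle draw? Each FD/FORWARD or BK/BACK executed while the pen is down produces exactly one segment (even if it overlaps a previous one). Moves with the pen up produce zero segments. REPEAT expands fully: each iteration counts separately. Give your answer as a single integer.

Executing turtle program step by step:
Start: pos=(0,0), heading=0, pen down
BK 13.6: (0,0) -> (-13.6,0) [heading=0, draw]
FD 9.5: (-13.6,0) -> (-4.1,0) [heading=0, draw]
RT 236: heading 0 -> 124
BK 5.4: (-4.1,0) -> (-1.08,-4.477) [heading=124, draw]
RT 45: heading 124 -> 79
BK 9.5: (-1.08,-4.477) -> (-2.893,-13.802) [heading=79, draw]
Final: pos=(-2.893,-13.802), heading=79, 4 segment(s) drawn
Segments drawn: 4

Answer: 4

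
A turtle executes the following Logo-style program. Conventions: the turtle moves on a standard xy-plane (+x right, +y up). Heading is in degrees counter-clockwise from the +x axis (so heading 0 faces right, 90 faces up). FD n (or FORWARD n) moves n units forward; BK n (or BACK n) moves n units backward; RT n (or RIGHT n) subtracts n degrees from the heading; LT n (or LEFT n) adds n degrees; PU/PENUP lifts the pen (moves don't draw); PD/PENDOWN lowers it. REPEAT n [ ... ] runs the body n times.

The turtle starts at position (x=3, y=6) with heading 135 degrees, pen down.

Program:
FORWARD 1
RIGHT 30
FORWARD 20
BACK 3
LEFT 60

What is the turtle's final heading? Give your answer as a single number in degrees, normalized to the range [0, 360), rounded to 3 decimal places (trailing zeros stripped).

Executing turtle program step by step:
Start: pos=(3,6), heading=135, pen down
FD 1: (3,6) -> (2.293,6.707) [heading=135, draw]
RT 30: heading 135 -> 105
FD 20: (2.293,6.707) -> (-2.883,26.026) [heading=105, draw]
BK 3: (-2.883,26.026) -> (-2.107,23.128) [heading=105, draw]
LT 60: heading 105 -> 165
Final: pos=(-2.107,23.128), heading=165, 3 segment(s) drawn

Answer: 165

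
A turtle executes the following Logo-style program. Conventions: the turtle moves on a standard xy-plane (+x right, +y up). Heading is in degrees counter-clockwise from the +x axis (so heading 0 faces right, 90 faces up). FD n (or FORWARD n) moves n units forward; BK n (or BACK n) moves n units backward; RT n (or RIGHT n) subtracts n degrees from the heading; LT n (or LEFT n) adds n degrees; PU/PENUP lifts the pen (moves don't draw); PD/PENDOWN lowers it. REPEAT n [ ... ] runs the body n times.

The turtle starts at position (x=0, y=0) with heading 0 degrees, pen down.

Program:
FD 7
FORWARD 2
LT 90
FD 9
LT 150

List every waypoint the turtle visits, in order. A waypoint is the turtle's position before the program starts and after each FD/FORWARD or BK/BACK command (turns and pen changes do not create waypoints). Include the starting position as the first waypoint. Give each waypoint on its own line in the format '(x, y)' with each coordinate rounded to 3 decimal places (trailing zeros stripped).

Executing turtle program step by step:
Start: pos=(0,0), heading=0, pen down
FD 7: (0,0) -> (7,0) [heading=0, draw]
FD 2: (7,0) -> (9,0) [heading=0, draw]
LT 90: heading 0 -> 90
FD 9: (9,0) -> (9,9) [heading=90, draw]
LT 150: heading 90 -> 240
Final: pos=(9,9), heading=240, 3 segment(s) drawn
Waypoints (4 total):
(0, 0)
(7, 0)
(9, 0)
(9, 9)

Answer: (0, 0)
(7, 0)
(9, 0)
(9, 9)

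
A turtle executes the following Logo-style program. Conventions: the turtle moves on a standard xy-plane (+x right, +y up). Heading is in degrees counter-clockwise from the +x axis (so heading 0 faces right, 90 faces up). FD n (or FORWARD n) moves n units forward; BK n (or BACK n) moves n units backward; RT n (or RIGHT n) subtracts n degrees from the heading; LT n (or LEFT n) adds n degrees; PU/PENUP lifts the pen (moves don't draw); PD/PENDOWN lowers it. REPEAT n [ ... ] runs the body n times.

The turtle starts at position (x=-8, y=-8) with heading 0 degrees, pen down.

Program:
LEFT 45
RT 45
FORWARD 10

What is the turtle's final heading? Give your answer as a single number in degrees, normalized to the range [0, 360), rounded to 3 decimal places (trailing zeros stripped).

Answer: 0

Derivation:
Executing turtle program step by step:
Start: pos=(-8,-8), heading=0, pen down
LT 45: heading 0 -> 45
RT 45: heading 45 -> 0
FD 10: (-8,-8) -> (2,-8) [heading=0, draw]
Final: pos=(2,-8), heading=0, 1 segment(s) drawn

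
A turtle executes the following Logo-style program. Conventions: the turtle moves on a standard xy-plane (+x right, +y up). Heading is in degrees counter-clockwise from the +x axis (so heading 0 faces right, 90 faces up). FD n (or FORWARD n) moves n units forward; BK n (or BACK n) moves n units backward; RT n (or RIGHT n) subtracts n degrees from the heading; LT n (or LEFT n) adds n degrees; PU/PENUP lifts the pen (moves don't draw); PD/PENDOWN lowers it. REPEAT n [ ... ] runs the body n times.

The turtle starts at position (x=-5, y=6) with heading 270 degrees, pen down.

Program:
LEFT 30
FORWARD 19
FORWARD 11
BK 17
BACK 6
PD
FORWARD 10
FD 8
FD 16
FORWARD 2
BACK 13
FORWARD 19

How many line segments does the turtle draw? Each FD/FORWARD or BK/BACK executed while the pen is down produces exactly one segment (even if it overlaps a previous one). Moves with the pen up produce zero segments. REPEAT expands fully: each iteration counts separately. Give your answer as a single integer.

Executing turtle program step by step:
Start: pos=(-5,6), heading=270, pen down
LT 30: heading 270 -> 300
FD 19: (-5,6) -> (4.5,-10.454) [heading=300, draw]
FD 11: (4.5,-10.454) -> (10,-19.981) [heading=300, draw]
BK 17: (10,-19.981) -> (1.5,-5.258) [heading=300, draw]
BK 6: (1.5,-5.258) -> (-1.5,-0.062) [heading=300, draw]
PD: pen down
FD 10: (-1.5,-0.062) -> (3.5,-8.722) [heading=300, draw]
FD 8: (3.5,-8.722) -> (7.5,-15.651) [heading=300, draw]
FD 16: (7.5,-15.651) -> (15.5,-29.507) [heading=300, draw]
FD 2: (15.5,-29.507) -> (16.5,-31.239) [heading=300, draw]
BK 13: (16.5,-31.239) -> (10,-19.981) [heading=300, draw]
FD 19: (10,-19.981) -> (19.5,-36.435) [heading=300, draw]
Final: pos=(19.5,-36.435), heading=300, 10 segment(s) drawn
Segments drawn: 10

Answer: 10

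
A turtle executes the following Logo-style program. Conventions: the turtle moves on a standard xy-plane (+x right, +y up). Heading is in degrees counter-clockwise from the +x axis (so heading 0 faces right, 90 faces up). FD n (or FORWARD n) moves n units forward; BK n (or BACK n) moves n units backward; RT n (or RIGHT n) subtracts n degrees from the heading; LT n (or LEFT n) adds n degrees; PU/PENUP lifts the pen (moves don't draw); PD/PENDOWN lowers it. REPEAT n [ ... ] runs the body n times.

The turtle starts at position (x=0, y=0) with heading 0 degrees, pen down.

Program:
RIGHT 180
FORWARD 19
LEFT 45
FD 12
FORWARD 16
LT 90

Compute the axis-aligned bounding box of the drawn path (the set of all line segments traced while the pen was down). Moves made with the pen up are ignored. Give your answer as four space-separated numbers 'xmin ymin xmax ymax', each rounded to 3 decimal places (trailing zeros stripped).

Executing turtle program step by step:
Start: pos=(0,0), heading=0, pen down
RT 180: heading 0 -> 180
FD 19: (0,0) -> (-19,0) [heading=180, draw]
LT 45: heading 180 -> 225
FD 12: (-19,0) -> (-27.485,-8.485) [heading=225, draw]
FD 16: (-27.485,-8.485) -> (-38.799,-19.799) [heading=225, draw]
LT 90: heading 225 -> 315
Final: pos=(-38.799,-19.799), heading=315, 3 segment(s) drawn

Segment endpoints: x in {-38.799, -27.485, -19, 0}, y in {-19.799, -8.485, 0, 0}
xmin=-38.799, ymin=-19.799, xmax=0, ymax=0

Answer: -38.799 -19.799 0 0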